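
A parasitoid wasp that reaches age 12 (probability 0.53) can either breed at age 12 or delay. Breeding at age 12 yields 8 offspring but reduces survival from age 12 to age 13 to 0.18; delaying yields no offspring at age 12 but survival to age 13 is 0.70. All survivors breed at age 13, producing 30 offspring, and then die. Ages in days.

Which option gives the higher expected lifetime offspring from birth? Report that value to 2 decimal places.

breed at age 12: R₀ = 0.53 × (8 + 0.18 × 30) = 0.53 × 13.4000 = 7.1020
delay to age 13: R₀ = 0.53 × (0.70 × 30) = 0.53 × 21.0000 = 11.1300
Higher: delay to age 13 (11.1300).

11.13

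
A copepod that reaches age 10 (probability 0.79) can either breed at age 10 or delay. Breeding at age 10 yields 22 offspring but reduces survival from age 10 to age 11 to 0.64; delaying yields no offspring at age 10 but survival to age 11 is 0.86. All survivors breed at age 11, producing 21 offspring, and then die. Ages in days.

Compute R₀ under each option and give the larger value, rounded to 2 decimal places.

breed at age 10: R₀ = 0.79 × (22 + 0.64 × 21) = 0.79 × 35.4400 = 27.9976
delay to age 11: R₀ = 0.79 × (0.86 × 21) = 0.79 × 18.0600 = 14.2674
Higher: breed at age 10 (27.9976).

28.00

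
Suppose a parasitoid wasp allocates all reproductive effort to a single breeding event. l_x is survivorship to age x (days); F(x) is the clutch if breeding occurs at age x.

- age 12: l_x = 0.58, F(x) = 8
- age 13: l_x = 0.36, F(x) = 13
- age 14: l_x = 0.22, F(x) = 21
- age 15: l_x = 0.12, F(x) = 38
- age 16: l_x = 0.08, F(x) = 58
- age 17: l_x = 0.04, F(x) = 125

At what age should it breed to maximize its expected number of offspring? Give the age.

17

Expected offspring if breeding at age x = l_x × F(x):
  age 12: 0.58 × 8 = 4.640
  age 13: 0.36 × 13 = 4.680
  age 14: 0.22 × 21 = 4.620
  age 15: 0.12 × 38 = 4.560
  age 16: 0.08 × 58 = 4.640
  age 17: 0.04 × 125 = 5.000
Maximum at age 17 (5.000).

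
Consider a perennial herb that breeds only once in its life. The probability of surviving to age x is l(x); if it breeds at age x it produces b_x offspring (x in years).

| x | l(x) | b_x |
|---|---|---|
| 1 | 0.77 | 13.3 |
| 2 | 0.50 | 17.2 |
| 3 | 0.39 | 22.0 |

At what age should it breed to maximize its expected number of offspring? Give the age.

1

Expected offspring if breeding at age x = l(x) × b_x:
  age 1: 0.77 × 13.3 = 10.241
  age 2: 0.50 × 17.2 = 8.600
  age 3: 0.39 × 22.0 = 8.580
Maximum at age 1 (10.241).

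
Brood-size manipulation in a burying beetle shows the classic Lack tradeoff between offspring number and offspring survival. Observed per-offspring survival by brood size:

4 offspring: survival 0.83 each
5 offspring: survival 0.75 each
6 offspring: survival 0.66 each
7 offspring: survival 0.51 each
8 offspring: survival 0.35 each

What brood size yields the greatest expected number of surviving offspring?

Expected surviving offspring = c × s(c):
  c=4: 4 × 0.83 = 3.320
  c=5: 5 × 0.75 = 3.750
  c=6: 6 × 0.66 = 3.960
  c=7: 7 × 0.51 = 3.570
  c=8: 8 × 0.35 = 2.800
Maximum at c = 6 (3.960 surviving offspring).

6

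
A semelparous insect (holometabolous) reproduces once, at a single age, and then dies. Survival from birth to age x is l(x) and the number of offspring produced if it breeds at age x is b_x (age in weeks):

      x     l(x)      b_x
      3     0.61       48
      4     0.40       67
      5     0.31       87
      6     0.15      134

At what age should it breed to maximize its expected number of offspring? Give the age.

Expected offspring if breeding at age x = l(x) × b_x:
  age 3: 0.61 × 48 = 29.280
  age 4: 0.40 × 67 = 26.800
  age 5: 0.31 × 87 = 26.970
  age 6: 0.15 × 134 = 20.100
Maximum at age 3 (29.280).

3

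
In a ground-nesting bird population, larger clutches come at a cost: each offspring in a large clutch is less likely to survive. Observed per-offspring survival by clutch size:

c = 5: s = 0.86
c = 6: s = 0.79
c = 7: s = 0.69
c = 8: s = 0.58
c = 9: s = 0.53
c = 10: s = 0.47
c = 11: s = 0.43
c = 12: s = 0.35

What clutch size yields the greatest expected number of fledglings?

7

Expected fledglings = c × s(c):
  c=5: 5 × 0.86 = 4.300
  c=6: 6 × 0.79 = 4.740
  c=7: 7 × 0.69 = 4.830
  c=8: 8 × 0.58 = 4.640
  c=9: 9 × 0.53 = 4.770
  c=10: 10 × 0.47 = 4.700
  c=11: 11 × 0.43 = 4.730
  c=12: 12 × 0.35 = 4.200
Maximum at c = 7 (4.830 fledglings).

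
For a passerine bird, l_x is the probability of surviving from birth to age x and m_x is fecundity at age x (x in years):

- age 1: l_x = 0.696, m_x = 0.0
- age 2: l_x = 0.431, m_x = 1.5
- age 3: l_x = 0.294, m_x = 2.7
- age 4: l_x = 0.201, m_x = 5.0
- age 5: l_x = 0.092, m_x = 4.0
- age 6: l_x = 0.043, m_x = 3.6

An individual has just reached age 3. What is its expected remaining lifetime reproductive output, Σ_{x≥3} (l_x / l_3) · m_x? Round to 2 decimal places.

l_3 = 0.294. Conditional survival from age 3 to x is l_x / l_3.
  x=3: (0.294/0.294) × 2.7 = 2.7000
  x=4: (0.201/0.294) × 5.0 = 3.4184
  x=5: (0.092/0.294) × 4.0 = 1.2517
  x=6: (0.043/0.294) × 3.6 = 0.5265
Sum = 2.7000 + 3.4184 + 1.2517 + 0.5265 = 7.8966

7.90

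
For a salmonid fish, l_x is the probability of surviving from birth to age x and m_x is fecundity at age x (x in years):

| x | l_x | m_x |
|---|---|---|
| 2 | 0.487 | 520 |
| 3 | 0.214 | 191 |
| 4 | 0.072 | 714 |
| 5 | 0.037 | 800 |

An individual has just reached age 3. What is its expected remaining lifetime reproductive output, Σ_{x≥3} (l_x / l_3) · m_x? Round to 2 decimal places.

569.54

l_3 = 0.214. Conditional survival from age 3 to x is l_x / l_3.
  x=3: (0.214/0.214) × 191 = 191.0000
  x=4: (0.072/0.214) × 714 = 240.2243
  x=5: (0.037/0.214) × 800 = 138.3178
Sum = 191.0000 + 240.2243 + 138.3178 = 569.5421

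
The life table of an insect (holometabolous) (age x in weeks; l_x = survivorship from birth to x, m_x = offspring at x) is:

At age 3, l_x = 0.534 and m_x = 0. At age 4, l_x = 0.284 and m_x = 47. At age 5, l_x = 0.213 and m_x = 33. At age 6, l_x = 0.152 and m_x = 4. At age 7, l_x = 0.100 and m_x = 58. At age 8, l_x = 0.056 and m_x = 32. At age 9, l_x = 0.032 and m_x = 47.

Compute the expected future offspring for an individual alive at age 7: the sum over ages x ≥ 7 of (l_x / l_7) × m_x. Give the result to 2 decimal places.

l_7 = 0.100. Conditional survival from age 7 to x is l_x / l_7.
  x=7: (0.100/0.100) × 58 = 58.0000
  x=8: (0.056/0.100) × 32 = 17.9200
  x=9: (0.032/0.100) × 47 = 15.0400
Sum = 58.0000 + 17.9200 + 15.0400 = 90.9600

90.96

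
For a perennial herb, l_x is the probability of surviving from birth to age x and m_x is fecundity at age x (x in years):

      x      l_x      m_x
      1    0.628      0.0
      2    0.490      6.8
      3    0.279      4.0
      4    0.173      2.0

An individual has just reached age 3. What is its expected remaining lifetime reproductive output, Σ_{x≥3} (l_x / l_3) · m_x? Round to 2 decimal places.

5.24

l_3 = 0.279. Conditional survival from age 3 to x is l_x / l_3.
  x=3: (0.279/0.279) × 4.0 = 4.0000
  x=4: (0.173/0.279) × 2.0 = 1.2401
Sum = 4.0000 + 1.2401 = 5.2401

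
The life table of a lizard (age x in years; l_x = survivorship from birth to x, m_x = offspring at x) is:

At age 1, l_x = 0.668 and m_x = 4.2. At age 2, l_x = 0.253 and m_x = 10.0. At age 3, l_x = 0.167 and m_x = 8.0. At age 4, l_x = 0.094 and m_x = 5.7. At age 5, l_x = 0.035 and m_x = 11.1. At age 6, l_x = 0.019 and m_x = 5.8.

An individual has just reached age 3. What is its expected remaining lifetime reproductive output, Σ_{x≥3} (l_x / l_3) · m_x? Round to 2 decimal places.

l_3 = 0.167. Conditional survival from age 3 to x is l_x / l_3.
  x=3: (0.167/0.167) × 8.0 = 8.0000
  x=4: (0.094/0.167) × 5.7 = 3.2084
  x=5: (0.035/0.167) × 11.1 = 2.3263
  x=6: (0.019/0.167) × 5.8 = 0.6599
Sum = 8.0000 + 3.2084 + 2.3263 + 0.6599 = 14.1946

14.19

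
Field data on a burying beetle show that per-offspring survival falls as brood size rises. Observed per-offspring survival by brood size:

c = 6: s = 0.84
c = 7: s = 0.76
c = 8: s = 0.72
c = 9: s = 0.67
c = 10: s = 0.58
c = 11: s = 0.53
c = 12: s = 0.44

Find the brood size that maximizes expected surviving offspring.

9

Expected surviving offspring = c × s(c):
  c=6: 6 × 0.84 = 5.040
  c=7: 7 × 0.76 = 5.320
  c=8: 8 × 0.72 = 5.760
  c=9: 9 × 0.67 = 6.030
  c=10: 10 × 0.58 = 5.800
  c=11: 11 × 0.53 = 5.830
  c=12: 12 × 0.44 = 5.280
Maximum at c = 9 (6.030 surviving offspring).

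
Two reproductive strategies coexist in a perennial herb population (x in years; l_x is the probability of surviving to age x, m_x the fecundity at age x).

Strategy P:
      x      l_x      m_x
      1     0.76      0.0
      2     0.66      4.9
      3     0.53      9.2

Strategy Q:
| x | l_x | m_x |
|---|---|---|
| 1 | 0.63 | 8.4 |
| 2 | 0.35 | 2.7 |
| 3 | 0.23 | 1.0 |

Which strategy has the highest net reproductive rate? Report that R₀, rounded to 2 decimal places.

8.11

Strategy P: R₀ = 0.76×0.0 + 0.66×4.9 + 0.53×9.2 = 8.1100
Strategy Q: R₀ = 0.63×8.4 + 0.35×2.7 + 0.23×1.0 = 6.4670
Highest R₀: strategy P with 8.1100.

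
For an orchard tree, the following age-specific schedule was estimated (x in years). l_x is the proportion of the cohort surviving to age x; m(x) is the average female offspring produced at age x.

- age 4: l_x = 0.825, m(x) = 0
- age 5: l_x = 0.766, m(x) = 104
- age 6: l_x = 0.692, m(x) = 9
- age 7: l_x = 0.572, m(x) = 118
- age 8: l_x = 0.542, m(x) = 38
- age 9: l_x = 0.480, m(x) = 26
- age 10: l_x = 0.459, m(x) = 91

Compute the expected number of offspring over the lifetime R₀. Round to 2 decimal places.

228.23

R₀ = Σ l_x m(x):
  age 4: 0.825 × 0 = 0.0000
  age 5: 0.766 × 104 = 79.6640
  age 6: 0.692 × 9 = 6.2280
  age 7: 0.572 × 118 = 67.4960
  age 8: 0.542 × 38 = 20.5960
  age 9: 0.480 × 26 = 12.4800
  age 10: 0.459 × 91 = 41.7690
R₀ = 0.0000 + 79.6640 + 6.2280 + 67.4960 + 20.5960 + 12.4800 + 41.7690 = 228.2330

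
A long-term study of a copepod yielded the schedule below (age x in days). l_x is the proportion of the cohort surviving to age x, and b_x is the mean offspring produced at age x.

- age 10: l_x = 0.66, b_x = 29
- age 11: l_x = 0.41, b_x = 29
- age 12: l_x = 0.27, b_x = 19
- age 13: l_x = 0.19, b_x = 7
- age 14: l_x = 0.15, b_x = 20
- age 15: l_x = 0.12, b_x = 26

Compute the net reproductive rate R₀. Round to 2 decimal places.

R₀ = Σ l_x b_x:
  age 10: 0.66 × 29 = 19.1400
  age 11: 0.41 × 29 = 11.8900
  age 12: 0.27 × 19 = 5.1300
  age 13: 0.19 × 7 = 1.3300
  age 14: 0.15 × 20 = 3.0000
  age 15: 0.12 × 26 = 3.1200
R₀ = 19.1400 + 11.8900 + 5.1300 + 1.3300 + 3.0000 + 3.1200 = 43.6100

43.61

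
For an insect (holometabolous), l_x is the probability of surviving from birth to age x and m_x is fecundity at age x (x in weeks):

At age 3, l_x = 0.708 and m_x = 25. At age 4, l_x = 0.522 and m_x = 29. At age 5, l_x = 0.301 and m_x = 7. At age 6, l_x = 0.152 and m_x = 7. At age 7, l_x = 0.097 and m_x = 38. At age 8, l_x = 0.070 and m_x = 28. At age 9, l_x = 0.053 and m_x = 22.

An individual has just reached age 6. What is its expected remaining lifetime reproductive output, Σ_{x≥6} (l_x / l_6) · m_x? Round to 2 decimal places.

l_6 = 0.152. Conditional survival from age 6 to x is l_x / l_6.
  x=6: (0.152/0.152) × 7 = 7.0000
  x=7: (0.097/0.152) × 38 = 24.2500
  x=8: (0.070/0.152) × 28 = 12.8947
  x=9: (0.053/0.152) × 22 = 7.6711
Sum = 7.0000 + 24.2500 + 12.8947 + 7.6711 = 51.8158

51.82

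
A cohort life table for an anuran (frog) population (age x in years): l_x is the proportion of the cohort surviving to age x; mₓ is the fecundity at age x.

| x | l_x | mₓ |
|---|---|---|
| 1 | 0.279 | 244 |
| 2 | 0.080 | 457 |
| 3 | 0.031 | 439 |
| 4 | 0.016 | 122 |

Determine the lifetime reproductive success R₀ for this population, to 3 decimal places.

R₀ = Σ l_x mₓ:
  age 1: 0.279 × 244 = 68.0760
  age 2: 0.080 × 457 = 36.5600
  age 3: 0.031 × 439 = 13.6090
  age 4: 0.016 × 122 = 1.9520
R₀ = 68.0760 + 36.5600 + 13.6090 + 1.9520 = 120.1970

120.197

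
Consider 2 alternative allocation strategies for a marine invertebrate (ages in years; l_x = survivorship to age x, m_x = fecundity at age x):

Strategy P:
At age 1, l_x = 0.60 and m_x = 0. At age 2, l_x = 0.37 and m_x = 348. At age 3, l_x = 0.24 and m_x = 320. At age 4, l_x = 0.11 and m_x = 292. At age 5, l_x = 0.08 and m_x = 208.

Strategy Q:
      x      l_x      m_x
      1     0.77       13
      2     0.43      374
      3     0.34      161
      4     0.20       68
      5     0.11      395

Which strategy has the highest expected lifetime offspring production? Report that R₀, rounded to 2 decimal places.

Strategy P: R₀ = 0.60×0 + 0.37×348 + 0.24×320 + 0.11×292 + 0.08×208 = 254.3200
Strategy Q: R₀ = 0.77×13 + 0.43×374 + 0.34×161 + 0.20×68 + 0.11×395 = 282.6200
Highest R₀: strategy Q with 282.6200.

282.62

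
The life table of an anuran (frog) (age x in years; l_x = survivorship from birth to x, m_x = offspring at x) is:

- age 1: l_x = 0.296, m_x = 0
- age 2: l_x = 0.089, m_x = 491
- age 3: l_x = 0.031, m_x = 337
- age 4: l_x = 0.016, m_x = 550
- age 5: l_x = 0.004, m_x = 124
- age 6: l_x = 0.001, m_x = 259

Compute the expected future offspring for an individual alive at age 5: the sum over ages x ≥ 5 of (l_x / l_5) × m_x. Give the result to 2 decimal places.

l_5 = 0.004. Conditional survival from age 5 to x is l_x / l_5.
  x=5: (0.004/0.004) × 124 = 124.0000
  x=6: (0.001/0.004) × 259 = 64.7500
Sum = 124.0000 + 64.7500 = 188.7500

188.75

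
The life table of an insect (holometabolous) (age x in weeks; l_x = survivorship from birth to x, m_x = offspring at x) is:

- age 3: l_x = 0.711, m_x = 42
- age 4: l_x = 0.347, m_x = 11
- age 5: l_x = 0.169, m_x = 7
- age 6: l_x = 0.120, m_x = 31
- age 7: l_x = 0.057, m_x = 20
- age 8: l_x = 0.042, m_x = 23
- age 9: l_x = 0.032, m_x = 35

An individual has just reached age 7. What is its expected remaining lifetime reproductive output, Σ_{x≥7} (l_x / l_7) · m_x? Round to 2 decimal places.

56.60

l_7 = 0.057. Conditional survival from age 7 to x is l_x / l_7.
  x=7: (0.057/0.057) × 20 = 20.0000
  x=8: (0.042/0.057) × 23 = 16.9474
  x=9: (0.032/0.057) × 35 = 19.6491
Sum = 20.0000 + 16.9474 + 19.6491 = 56.5965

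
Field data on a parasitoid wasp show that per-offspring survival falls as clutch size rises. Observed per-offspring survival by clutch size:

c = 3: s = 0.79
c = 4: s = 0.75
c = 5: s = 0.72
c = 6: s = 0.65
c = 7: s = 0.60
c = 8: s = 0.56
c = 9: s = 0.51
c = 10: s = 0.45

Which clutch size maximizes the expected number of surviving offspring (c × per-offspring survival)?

9

Expected surviving offspring = c × s(c):
  c=3: 3 × 0.79 = 2.370
  c=4: 4 × 0.75 = 3.000
  c=5: 5 × 0.72 = 3.600
  c=6: 6 × 0.65 = 3.900
  c=7: 7 × 0.60 = 4.200
  c=8: 8 × 0.56 = 4.480
  c=9: 9 × 0.51 = 4.590
  c=10: 10 × 0.45 = 4.500
Maximum at c = 9 (4.590 surviving offspring).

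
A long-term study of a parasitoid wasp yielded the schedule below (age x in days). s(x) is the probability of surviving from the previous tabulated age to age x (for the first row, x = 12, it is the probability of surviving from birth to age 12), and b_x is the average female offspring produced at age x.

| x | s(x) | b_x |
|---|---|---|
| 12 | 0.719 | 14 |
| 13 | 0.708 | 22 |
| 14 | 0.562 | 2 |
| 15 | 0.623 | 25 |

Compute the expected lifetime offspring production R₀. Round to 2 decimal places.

26.29

Survivorship from birth: l_x = s_12·s_13·…·s_x.
  l_12 = 0.71900
  l_13 = 0.50905
  l_14 = 0.28609
  l_15 = 0.17823
R₀ = Σ l_x b_x:
  age 12: 0.71900 × 14 = 10.0660
  age 13: 0.50905 × 22 = 11.1991
  age 14: 0.28609 × 2 = 0.5722
  age 15: 0.17823 × 25 = 4.4558
R₀ = 10.0660 + 11.1991 + 0.5722 + 4.4558 = 26.2930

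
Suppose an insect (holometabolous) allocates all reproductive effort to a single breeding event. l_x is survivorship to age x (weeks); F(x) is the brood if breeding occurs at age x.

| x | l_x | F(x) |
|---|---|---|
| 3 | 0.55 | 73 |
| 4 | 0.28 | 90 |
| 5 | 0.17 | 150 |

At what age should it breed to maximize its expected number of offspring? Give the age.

Expected offspring if breeding at age x = l_x × F(x):
  age 3: 0.55 × 73 = 40.150
  age 4: 0.28 × 90 = 25.200
  age 5: 0.17 × 150 = 25.500
Maximum at age 3 (40.150).

3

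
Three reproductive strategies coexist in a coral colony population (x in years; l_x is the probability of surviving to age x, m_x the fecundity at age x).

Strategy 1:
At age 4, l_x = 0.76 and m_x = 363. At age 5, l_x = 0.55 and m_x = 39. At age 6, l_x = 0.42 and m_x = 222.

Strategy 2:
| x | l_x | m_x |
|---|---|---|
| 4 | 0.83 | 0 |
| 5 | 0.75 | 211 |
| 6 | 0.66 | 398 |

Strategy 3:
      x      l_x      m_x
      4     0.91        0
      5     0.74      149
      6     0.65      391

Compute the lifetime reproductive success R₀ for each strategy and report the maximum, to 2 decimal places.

Strategy 1: R₀ = 0.76×363 + 0.55×39 + 0.42×222 = 390.5700
Strategy 2: R₀ = 0.83×0 + 0.75×211 + 0.66×398 = 420.9300
Strategy 3: R₀ = 0.91×0 + 0.74×149 + 0.65×391 = 364.4100
Highest R₀: strategy 2 with 420.9300.

420.93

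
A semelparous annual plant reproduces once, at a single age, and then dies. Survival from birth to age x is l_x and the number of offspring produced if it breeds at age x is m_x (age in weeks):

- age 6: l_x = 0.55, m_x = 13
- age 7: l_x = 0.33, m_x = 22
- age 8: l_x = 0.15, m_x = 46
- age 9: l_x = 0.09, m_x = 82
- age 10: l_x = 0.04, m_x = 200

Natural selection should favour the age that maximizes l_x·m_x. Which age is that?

Expected offspring if breeding at age x = l_x × m_x:
  age 6: 0.55 × 13 = 7.150
  age 7: 0.33 × 22 = 7.260
  age 8: 0.15 × 46 = 6.900
  age 9: 0.09 × 82 = 7.380
  age 10: 0.04 × 200 = 8.000
Maximum at age 10 (8.000).

10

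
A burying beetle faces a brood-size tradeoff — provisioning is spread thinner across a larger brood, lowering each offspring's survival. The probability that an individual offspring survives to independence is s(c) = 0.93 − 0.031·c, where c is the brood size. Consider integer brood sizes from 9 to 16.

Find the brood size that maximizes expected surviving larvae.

Expected surviving larvae = c × s(c):
  c=9: 9 × 0.651 = 5.859
  c=10: 10 × 0.620 = 6.200
  c=11: 11 × 0.589 = 6.479
  c=12: 12 × 0.558 = 6.696
  c=13: 13 × 0.527 = 6.851
  c=14: 14 × 0.496 = 6.944
  c=15: 15 × 0.465 = 6.975
  c=16: 16 × 0.434 = 6.944
Maximum at c = 15 (6.975 surviving larvae).

15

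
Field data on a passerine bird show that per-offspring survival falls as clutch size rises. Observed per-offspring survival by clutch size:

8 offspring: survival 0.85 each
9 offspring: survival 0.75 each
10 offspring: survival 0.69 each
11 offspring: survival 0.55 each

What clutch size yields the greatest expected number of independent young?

10

Expected independent young = c × s(c):
  c=8: 8 × 0.85 = 6.800
  c=9: 9 × 0.75 = 6.750
  c=10: 10 × 0.69 = 6.900
  c=11: 11 × 0.55 = 6.050
Maximum at c = 10 (6.900 independent young).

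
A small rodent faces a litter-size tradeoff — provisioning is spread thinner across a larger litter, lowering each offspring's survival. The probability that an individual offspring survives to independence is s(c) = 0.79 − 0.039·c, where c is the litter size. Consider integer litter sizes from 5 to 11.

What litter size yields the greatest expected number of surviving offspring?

Expected surviving offspring = c × s(c):
  c=5: 5 × 0.595 = 2.975
  c=6: 6 × 0.556 = 3.336
  c=7: 7 × 0.517 = 3.619
  c=8: 8 × 0.478 = 3.824
  c=9: 9 × 0.439 = 3.951
  c=10: 10 × 0.400 = 4.000
  c=11: 11 × 0.361 = 3.971
Maximum at c = 10 (4.000 surviving offspring).

10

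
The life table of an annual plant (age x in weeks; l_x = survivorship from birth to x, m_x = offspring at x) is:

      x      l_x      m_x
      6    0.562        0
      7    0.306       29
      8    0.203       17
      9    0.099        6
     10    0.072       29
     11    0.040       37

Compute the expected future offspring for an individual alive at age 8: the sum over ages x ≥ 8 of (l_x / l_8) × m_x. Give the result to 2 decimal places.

37.50

l_8 = 0.203. Conditional survival from age 8 to x is l_x / l_8.
  x=8: (0.203/0.203) × 17 = 17.0000
  x=9: (0.099/0.203) × 6 = 2.9261
  x=10: (0.072/0.203) × 29 = 10.2857
  x=11: (0.040/0.203) × 37 = 7.2906
Sum = 17.0000 + 2.9261 + 10.2857 + 7.2906 = 37.5025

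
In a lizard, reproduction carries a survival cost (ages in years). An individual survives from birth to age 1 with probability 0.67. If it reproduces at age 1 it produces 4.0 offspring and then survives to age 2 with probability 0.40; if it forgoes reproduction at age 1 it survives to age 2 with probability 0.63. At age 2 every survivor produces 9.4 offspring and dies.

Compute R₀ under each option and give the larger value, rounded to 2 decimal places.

5.20

breed at age 1: R₀ = 0.67 × (4.0 + 0.40 × 9.4) = 0.67 × 7.7600 = 5.1992
delay to age 2: R₀ = 0.67 × (0.63 × 9.4) = 0.67 × 5.9220 = 3.9677
Higher: breed at age 1 (5.1992).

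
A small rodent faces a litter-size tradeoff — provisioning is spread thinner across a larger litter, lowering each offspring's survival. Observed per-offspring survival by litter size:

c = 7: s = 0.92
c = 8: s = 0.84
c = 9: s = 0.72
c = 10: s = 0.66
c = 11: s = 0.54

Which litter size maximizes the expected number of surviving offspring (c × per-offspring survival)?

Expected surviving offspring = c × s(c):
  c=7: 7 × 0.92 = 6.440
  c=8: 8 × 0.84 = 6.720
  c=9: 9 × 0.72 = 6.480
  c=10: 10 × 0.66 = 6.600
  c=11: 11 × 0.54 = 5.940
Maximum at c = 8 (6.720 surviving offspring).

8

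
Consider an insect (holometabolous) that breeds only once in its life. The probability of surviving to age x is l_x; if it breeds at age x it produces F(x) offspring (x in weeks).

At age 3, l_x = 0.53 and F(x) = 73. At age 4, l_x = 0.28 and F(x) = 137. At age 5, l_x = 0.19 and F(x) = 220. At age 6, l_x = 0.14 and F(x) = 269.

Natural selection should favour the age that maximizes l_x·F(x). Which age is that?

5

Expected offspring if breeding at age x = l_x × F(x):
  age 3: 0.53 × 73 = 38.690
  age 4: 0.28 × 137 = 38.360
  age 5: 0.19 × 220 = 41.800
  age 6: 0.14 × 269 = 37.660
Maximum at age 5 (41.800).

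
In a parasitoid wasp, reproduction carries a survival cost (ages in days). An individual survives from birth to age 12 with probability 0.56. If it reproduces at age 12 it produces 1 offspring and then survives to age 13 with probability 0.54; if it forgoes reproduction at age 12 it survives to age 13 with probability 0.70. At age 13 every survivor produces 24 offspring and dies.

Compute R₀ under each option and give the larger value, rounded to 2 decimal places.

9.41

breed at age 12: R₀ = 0.56 × (1 + 0.54 × 24) = 0.56 × 13.9600 = 7.8176
delay to age 13: R₀ = 0.56 × (0.70 × 24) = 0.56 × 16.8000 = 9.4080
Higher: delay to age 13 (9.4080).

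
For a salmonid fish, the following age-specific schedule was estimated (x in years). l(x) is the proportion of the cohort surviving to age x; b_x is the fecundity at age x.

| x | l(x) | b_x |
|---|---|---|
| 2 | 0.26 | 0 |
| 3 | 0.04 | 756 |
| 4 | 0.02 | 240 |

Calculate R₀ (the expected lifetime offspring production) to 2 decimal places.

35.04

R₀ = Σ l(x) b_x:
  age 2: 0.26 × 0 = 0.0000
  age 3: 0.04 × 756 = 30.2400
  age 4: 0.02 × 240 = 4.8000
R₀ = 0.0000 + 30.2400 + 4.8000 = 35.0400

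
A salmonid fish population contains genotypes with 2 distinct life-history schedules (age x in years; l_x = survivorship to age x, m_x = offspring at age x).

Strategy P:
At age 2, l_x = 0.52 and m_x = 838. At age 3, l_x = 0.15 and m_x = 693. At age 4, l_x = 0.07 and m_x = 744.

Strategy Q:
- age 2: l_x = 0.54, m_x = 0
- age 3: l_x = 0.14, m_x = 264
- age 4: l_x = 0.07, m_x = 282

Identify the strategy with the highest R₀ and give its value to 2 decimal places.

591.79

Strategy P: R₀ = 0.52×838 + 0.15×693 + 0.07×744 = 591.7900
Strategy Q: R₀ = 0.54×0 + 0.14×264 + 0.07×282 = 56.7000
Highest R₀: strategy P with 591.7900.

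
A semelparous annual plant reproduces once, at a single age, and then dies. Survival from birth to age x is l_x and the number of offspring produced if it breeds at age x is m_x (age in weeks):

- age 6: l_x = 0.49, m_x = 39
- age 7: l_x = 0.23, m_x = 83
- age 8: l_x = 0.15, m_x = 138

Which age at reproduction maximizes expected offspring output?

8

Expected offspring if breeding at age x = l_x × m_x:
  age 6: 0.49 × 39 = 19.110
  age 7: 0.23 × 83 = 19.090
  age 8: 0.15 × 138 = 20.700
Maximum at age 8 (20.700).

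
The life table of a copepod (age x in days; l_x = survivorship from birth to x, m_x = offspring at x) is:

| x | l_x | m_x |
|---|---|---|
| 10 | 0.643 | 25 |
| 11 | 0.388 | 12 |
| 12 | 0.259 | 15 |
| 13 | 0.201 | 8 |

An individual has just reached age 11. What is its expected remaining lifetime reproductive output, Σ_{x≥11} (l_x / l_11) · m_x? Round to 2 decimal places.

26.16

l_11 = 0.388. Conditional survival from age 11 to x is l_x / l_11.
  x=11: (0.388/0.388) × 12 = 12.0000
  x=12: (0.259/0.388) × 15 = 10.0129
  x=13: (0.201/0.388) × 8 = 4.1443
Sum = 12.0000 + 10.0129 + 4.1443 = 26.1572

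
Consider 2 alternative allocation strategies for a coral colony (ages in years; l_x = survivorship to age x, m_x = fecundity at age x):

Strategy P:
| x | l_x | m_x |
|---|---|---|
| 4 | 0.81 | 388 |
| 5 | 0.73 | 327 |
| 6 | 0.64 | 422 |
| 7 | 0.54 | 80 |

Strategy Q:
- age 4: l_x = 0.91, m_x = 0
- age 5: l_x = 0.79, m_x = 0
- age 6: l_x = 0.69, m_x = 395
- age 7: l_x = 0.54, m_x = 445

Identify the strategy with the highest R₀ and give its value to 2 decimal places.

866.27

Strategy P: R₀ = 0.81×388 + 0.73×327 + 0.64×422 + 0.54×80 = 866.2700
Strategy Q: R₀ = 0.91×0 + 0.79×0 + 0.69×395 + 0.54×445 = 512.8500
Highest R₀: strategy P with 866.2700.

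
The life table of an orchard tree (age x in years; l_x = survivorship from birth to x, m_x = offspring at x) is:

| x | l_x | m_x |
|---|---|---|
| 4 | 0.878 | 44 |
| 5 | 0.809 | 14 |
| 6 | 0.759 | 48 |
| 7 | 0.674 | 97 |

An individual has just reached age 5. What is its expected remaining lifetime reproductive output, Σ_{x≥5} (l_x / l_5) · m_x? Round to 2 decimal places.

139.85

l_5 = 0.809. Conditional survival from age 5 to x is l_x / l_5.
  x=5: (0.809/0.809) × 14 = 14.0000
  x=6: (0.759/0.809) × 48 = 45.0334
  x=7: (0.674/0.809) × 97 = 80.8133
Sum = 14.0000 + 45.0334 + 80.8133 = 139.8467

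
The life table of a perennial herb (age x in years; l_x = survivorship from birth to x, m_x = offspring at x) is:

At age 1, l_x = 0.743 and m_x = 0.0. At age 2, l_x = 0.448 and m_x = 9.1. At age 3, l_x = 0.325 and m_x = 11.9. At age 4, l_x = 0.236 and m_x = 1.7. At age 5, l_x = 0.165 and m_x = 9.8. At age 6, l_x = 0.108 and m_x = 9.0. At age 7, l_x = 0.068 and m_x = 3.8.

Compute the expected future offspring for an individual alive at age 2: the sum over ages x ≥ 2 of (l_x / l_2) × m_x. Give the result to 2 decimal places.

24.98

l_2 = 0.448. Conditional survival from age 2 to x is l_x / l_2.
  x=2: (0.448/0.448) × 9.1 = 9.1000
  x=3: (0.325/0.448) × 11.9 = 8.6328
  x=4: (0.236/0.448) × 1.7 = 0.8955
  x=5: (0.165/0.448) × 9.8 = 3.6094
  x=6: (0.108/0.448) × 9.0 = 2.1696
  x=7: (0.068/0.448) × 3.8 = 0.5768
Sum = 9.1000 + 8.6328 + 0.8955 + 3.6094 + 2.1696 + 0.5768 = 24.9842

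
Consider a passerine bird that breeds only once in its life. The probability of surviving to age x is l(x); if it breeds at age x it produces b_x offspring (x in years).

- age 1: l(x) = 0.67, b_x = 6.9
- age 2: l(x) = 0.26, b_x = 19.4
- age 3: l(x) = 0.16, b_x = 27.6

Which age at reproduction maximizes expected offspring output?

2

Expected offspring if breeding at age x = l(x) × b_x:
  age 1: 0.67 × 6.9 = 4.623
  age 2: 0.26 × 19.4 = 5.044
  age 3: 0.16 × 27.6 = 4.416
Maximum at age 2 (5.044).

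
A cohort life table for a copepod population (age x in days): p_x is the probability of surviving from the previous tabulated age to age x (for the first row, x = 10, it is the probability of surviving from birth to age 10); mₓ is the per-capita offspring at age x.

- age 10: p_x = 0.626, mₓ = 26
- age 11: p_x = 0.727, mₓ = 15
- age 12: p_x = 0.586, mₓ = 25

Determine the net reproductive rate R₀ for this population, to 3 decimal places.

29.770

Survivorship from birth: l_x = p_10·p_11·…·p_x.
  l_10 = 0.62600
  l_11 = 0.45510
  l_12 = 0.26669
R₀ = Σ l_x mₓ:
  age 10: 0.62600 × 26 = 16.2760
  age 11: 0.45510 × 15 = 6.8265
  age 12: 0.26669 × 25 = 6.6672
R₀ = 16.2760 + 6.8265 + 6.6672 = 29.7697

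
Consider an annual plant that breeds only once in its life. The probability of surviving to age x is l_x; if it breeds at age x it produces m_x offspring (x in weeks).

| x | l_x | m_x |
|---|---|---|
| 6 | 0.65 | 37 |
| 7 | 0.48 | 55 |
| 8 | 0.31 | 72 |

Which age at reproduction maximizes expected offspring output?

Expected offspring if breeding at age x = l_x × m_x:
  age 6: 0.65 × 37 = 24.050
  age 7: 0.48 × 55 = 26.400
  age 8: 0.31 × 72 = 22.320
Maximum at age 7 (26.400).

7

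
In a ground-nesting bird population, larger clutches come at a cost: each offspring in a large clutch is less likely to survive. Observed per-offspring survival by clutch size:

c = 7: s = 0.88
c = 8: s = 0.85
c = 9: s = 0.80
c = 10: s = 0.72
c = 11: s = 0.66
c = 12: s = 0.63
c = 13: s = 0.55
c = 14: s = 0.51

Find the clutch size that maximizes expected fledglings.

Expected fledglings = c × s(c):
  c=7: 7 × 0.88 = 6.160
  c=8: 8 × 0.85 = 6.800
  c=9: 9 × 0.80 = 7.200
  c=10: 10 × 0.72 = 7.200
  c=11: 11 × 0.66 = 7.260
  c=12: 12 × 0.63 = 7.560
  c=13: 13 × 0.55 = 7.150
  c=14: 14 × 0.51 = 7.140
Maximum at c = 12 (7.560 fledglings).

12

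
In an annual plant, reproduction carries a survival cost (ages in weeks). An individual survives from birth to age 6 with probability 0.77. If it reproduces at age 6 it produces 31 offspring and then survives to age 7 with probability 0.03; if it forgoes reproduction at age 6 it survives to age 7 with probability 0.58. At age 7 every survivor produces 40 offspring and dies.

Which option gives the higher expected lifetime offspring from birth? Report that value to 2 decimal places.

24.79

breed at age 6: R₀ = 0.77 × (31 + 0.03 × 40) = 0.77 × 32.2000 = 24.7940
delay to age 7: R₀ = 0.77 × (0.58 × 40) = 0.77 × 23.2000 = 17.8640
Higher: breed at age 6 (24.7940).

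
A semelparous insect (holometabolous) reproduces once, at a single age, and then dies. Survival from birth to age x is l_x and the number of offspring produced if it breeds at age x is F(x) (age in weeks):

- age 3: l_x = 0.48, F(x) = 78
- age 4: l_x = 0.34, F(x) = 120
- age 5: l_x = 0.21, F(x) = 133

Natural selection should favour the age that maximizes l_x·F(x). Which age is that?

4

Expected offspring if breeding at age x = l_x × F(x):
  age 3: 0.48 × 78 = 37.440
  age 4: 0.34 × 120 = 40.800
  age 5: 0.21 × 133 = 27.930
Maximum at age 4 (40.800).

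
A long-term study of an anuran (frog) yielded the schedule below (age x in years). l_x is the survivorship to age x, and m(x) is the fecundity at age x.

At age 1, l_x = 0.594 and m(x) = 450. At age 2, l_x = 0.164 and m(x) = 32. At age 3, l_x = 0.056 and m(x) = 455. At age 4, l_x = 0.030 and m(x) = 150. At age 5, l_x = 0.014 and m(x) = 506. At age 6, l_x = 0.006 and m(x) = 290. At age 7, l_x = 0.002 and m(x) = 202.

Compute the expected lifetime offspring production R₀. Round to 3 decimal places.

311.756

R₀ = Σ l_x m(x):
  age 1: 0.594 × 450 = 267.3000
  age 2: 0.164 × 32 = 5.2480
  age 3: 0.056 × 455 = 25.4800
  age 4: 0.030 × 150 = 4.5000
  age 5: 0.014 × 506 = 7.0840
  age 6: 0.006 × 290 = 1.7400
  age 7: 0.002 × 202 = 0.4040
R₀ = 267.3000 + 5.2480 + 25.4800 + 4.5000 + 7.0840 + 1.7400 + 0.4040 = 311.7560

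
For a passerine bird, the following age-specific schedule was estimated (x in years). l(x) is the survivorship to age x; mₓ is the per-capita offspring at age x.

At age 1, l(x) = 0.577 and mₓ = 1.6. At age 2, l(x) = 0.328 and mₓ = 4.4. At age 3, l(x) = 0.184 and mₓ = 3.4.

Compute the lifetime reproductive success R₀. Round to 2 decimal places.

R₀ = Σ l(x) mₓ:
  age 1: 0.577 × 1.6 = 0.9232
  age 2: 0.328 × 4.4 = 1.4432
  age 3: 0.184 × 3.4 = 0.6256
R₀ = 0.9232 + 1.4432 + 0.6256 = 2.9920

2.99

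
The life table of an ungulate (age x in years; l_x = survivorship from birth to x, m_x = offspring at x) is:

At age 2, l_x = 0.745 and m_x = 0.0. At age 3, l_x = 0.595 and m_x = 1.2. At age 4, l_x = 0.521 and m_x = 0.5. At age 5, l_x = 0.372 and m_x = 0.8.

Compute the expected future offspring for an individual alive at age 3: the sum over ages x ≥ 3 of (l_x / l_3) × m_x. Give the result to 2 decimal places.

l_3 = 0.595. Conditional survival from age 3 to x is l_x / l_3.
  x=3: (0.595/0.595) × 1.2 = 1.2000
  x=4: (0.521/0.595) × 0.5 = 0.4378
  x=5: (0.372/0.595) × 0.8 = 0.5002
Sum = 1.2000 + 0.4378 + 0.5002 = 2.1380

2.14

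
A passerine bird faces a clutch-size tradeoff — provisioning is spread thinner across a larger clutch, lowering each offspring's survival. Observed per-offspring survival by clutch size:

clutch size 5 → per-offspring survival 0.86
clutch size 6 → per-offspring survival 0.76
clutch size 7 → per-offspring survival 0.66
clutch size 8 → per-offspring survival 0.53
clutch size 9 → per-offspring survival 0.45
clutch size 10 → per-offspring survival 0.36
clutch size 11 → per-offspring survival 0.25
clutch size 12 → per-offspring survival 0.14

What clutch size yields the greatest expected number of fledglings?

Expected fledglings = c × s(c):
  c=5: 5 × 0.86 = 4.300
  c=6: 6 × 0.76 = 4.560
  c=7: 7 × 0.66 = 4.620
  c=8: 8 × 0.53 = 4.240
  c=9: 9 × 0.45 = 4.050
  c=10: 10 × 0.36 = 3.600
  c=11: 11 × 0.25 = 2.750
  c=12: 12 × 0.14 = 1.680
Maximum at c = 7 (4.620 fledglings).

7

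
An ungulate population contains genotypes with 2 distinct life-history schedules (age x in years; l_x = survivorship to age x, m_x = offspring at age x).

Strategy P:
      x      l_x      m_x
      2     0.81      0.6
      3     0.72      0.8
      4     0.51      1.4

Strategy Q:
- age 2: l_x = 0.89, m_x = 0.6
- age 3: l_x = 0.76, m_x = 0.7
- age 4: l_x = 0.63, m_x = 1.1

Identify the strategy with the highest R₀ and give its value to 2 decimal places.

1.78

Strategy P: R₀ = 0.81×0.6 + 0.72×0.8 + 0.51×1.4 = 1.7760
Strategy Q: R₀ = 0.89×0.6 + 0.76×0.7 + 0.63×1.1 = 1.7590
Highest R₀: strategy P with 1.7760.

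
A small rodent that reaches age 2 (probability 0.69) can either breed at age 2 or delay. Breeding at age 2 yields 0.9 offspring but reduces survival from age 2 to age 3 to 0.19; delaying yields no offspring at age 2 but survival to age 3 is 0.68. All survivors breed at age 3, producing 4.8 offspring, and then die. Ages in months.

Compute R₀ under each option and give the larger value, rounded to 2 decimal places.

breed at age 2: R₀ = 0.69 × (0.9 + 0.19 × 4.8) = 0.69 × 1.8120 = 1.2503
delay to age 3: R₀ = 0.69 × (0.68 × 4.8) = 0.69 × 3.2640 = 2.2522
Higher: delay to age 3 (2.2522).

2.25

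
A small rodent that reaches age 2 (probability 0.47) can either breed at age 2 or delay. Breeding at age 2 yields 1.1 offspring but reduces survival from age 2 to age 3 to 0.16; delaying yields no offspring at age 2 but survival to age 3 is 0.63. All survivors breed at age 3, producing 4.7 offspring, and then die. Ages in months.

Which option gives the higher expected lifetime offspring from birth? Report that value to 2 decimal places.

1.39

breed at age 2: R₀ = 0.47 × (1.1 + 0.16 × 4.7) = 0.47 × 1.8520 = 0.8704
delay to age 3: R₀ = 0.47 × (0.63 × 4.7) = 0.47 × 2.9610 = 1.3917
Higher: delay to age 3 (1.3917).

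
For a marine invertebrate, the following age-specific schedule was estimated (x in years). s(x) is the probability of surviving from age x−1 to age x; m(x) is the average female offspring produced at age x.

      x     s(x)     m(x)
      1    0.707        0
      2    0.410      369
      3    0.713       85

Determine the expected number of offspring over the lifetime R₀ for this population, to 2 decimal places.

124.53

Survivorship from birth: l_x = s_1·s_2·…·s_x.
  l_1 = 0.70700
  l_2 = 0.28987
  l_3 = 0.20668
R₀ = Σ l_x m(x):
  age 1: 0.70700 × 0 = 0.0000
  age 2: 0.28987 × 369 = 106.9620
  age 3: 0.20668 × 85 = 17.5678
R₀ = 0.0000 + 106.9620 + 17.5678 = 124.5298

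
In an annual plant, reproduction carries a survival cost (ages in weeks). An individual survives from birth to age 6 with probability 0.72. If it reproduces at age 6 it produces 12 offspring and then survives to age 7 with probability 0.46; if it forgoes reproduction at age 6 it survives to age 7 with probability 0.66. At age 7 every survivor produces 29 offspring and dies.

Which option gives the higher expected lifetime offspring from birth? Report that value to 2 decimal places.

breed at age 6: R₀ = 0.72 × (12 + 0.46 × 29) = 0.72 × 25.3400 = 18.2448
delay to age 7: R₀ = 0.72 × (0.66 × 29) = 0.72 × 19.1400 = 13.7808
Higher: breed at age 6 (18.2448).

18.24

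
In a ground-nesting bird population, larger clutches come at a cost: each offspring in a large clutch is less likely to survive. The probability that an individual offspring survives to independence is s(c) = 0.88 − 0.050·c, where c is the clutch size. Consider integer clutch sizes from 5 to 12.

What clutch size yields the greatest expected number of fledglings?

9

Expected fledglings = c × s(c):
  c=5: 5 × 0.630 = 3.150
  c=6: 6 × 0.580 = 3.480
  c=7: 7 × 0.530 = 3.710
  c=8: 8 × 0.480 = 3.840
  c=9: 9 × 0.430 = 3.870
  c=10: 10 × 0.380 = 3.800
  c=11: 11 × 0.330 = 3.630
  c=12: 12 × 0.280 = 3.360
Maximum at c = 9 (3.870 fledglings).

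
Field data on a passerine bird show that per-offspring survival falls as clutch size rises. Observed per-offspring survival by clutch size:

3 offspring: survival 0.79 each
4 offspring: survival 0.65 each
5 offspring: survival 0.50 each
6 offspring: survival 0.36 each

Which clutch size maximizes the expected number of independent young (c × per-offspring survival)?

Expected independent young = c × s(c):
  c=3: 3 × 0.79 = 2.370
  c=4: 4 × 0.65 = 2.600
  c=5: 5 × 0.50 = 2.500
  c=6: 6 × 0.36 = 2.160
Maximum at c = 4 (2.600 independent young).

4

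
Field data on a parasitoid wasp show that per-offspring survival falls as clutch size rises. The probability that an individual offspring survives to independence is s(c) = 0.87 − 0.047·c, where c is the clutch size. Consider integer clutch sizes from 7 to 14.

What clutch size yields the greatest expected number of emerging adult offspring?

9

Expected emerging adult offspring = c × s(c):
  c=7: 7 × 0.541 = 3.787
  c=8: 8 × 0.494 = 3.952
  c=9: 9 × 0.447 = 4.023
  c=10: 10 × 0.400 = 4.000
  c=11: 11 × 0.353 = 3.883
  c=12: 12 × 0.306 = 3.672
  c=13: 13 × 0.259 = 3.367
  c=14: 14 × 0.212 = 2.968
Maximum at c = 9 (4.023 emerging adult offspring).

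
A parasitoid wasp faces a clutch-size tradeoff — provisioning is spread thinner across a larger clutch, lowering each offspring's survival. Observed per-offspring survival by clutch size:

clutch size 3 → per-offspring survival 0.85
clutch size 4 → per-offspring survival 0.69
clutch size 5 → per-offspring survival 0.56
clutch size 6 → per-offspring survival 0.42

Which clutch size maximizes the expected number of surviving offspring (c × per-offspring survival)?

5

Expected surviving offspring = c × s(c):
  c=3: 3 × 0.85 = 2.550
  c=4: 4 × 0.69 = 2.760
  c=5: 5 × 0.56 = 2.800
  c=6: 6 × 0.42 = 2.520
Maximum at c = 5 (2.800 surviving offspring).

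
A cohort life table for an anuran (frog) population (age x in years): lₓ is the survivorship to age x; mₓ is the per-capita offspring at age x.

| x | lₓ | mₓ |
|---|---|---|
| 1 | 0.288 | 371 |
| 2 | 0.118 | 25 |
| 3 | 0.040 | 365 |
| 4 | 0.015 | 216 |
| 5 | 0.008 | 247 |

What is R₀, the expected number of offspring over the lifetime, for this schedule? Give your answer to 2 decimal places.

R₀ = Σ lₓ mₓ:
  age 1: 0.288 × 371 = 106.8480
  age 2: 0.118 × 25 = 2.9500
  age 3: 0.040 × 365 = 14.6000
  age 4: 0.015 × 216 = 3.2400
  age 5: 0.008 × 247 = 1.9760
R₀ = 106.8480 + 2.9500 + 14.6000 + 3.2400 + 1.9760 = 129.6140

129.61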